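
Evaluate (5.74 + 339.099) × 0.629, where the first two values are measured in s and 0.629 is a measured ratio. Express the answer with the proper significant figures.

5.74 s + 339.099 s = 344.839 s; the sum is limited to 2 decimal places (5 s.f.).
Carrying full precision, 344.839 × 0.629 = 216.903731 s; 0.629 has 3 s.f., so the result keeps min(5, 3) = 3 s.f.
Rounded to 3 significant figures: 217 s.

217 s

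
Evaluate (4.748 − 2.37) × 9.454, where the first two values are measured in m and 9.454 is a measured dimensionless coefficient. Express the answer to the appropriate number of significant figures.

4.748 m − 2.37 m = 2.378 m; the difference is limited to 2 decimal places (3 s.f.).
Carrying full precision, 2.378 × 9.454 = 22.481612 m; 9.454 has 4 s.f., so the result keeps min(3, 4) = 3 s.f.
Rounded to 3 significant figures: 22.5 m.

22.5 m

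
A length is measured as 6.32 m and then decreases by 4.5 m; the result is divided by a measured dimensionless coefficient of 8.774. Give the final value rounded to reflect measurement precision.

6.32 m − 4.5 m = 1.82 m; the difference is limited to 1 decimal place (2 s.f.).
Carrying full precision, 1.82 ÷ 8.774 = 0.207431046273… m; 8.774 has 4 s.f., so the result keeps min(2, 4) = 2 s.f.
Rounded to 2 significant figures: 0.21 m.

0.21 m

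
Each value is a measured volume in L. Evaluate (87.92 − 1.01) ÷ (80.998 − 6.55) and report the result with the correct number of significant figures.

1.167

87.92 − 1.01 = 86.91, limited to 2 d.p. → 4 s.f.; 80.998 − 6.55 = 74.448, limited to 2 d.p. → 4 s.f.
Carrying full precision, 86.91 ÷ 74.448 = 1.16739200516…; keep min(4, 4) = 4 s.f.
Rounded to 4 significant figures: 1.167.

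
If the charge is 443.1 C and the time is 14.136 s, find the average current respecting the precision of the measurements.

average current = 443.1 C ÷ 14.136 s = 31.3455008489… A.
443.1 has 4 significant figures; 14.136 has 5.
Division/multiplication keeps the fewest: 4 significant figures.
Rounded: 31.35 A.

31.35 A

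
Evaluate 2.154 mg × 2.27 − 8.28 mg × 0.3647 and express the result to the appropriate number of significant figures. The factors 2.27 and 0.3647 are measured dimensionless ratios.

2.154 × 2.27 = 4.88958 → 4.89 mg (3 s.f., last digit at the 10^-2 place).
8.28 × 0.3647 = 3.019716 → 3.02 mg (3 s.f., last digit at the 10^-2 place).
Difference: 1.869864 mg; keep the coarser place, 10^-2.
Result: 1.87 mg.

1.87 mg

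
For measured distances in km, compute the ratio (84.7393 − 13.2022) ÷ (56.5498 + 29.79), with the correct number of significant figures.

84.7393 − 13.2022 = 71.5371, limited to 4 d.p. → 6 s.f.; 56.5498 + 29.79 = 86.3398, limited to 2 d.p. → 4 s.f.
Carrying full precision, 71.5371 ÷ 86.3398 = 0.828552996416…; keep min(6, 4) = 4 s.f.
Rounded to 4 significant figures: 8.286 × 10⁻¹.

8.286 × 10⁻¹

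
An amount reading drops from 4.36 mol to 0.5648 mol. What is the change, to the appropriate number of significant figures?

3.80 mol

4.36 mol − 0.5648 mol = 3.7952 mol.
Addition/subtraction keeps the fewest decimal places: 4.36 → 2 decimal places, 0.5648 → 4 decimal places; limit is 2.
Rounded to 2 decimal places: 3.80 mol.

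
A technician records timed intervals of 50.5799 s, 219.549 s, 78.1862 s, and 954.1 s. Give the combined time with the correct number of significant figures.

50.5799 s + 219.549 s + 78.1862 s + 954.1 s = 1302.4151 s.
Addition/subtraction keeps the fewest decimal places: 50.5799 → 4 decimal places, 219.549 → 3 decimal places, 78.1862 → 4 decimal places, 954.1 → 1 decimal place; limit is 1.
Rounded to 1 decimal place: 1302.4 s.

1302.4 s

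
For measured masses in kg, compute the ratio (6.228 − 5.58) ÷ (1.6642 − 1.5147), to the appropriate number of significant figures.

4.3

6.228 − 5.58 = 0.648, limited to 2 d.p. → 2 s.f.; 1.6642 − 1.5147 = 0.1495, limited to 4 d.p. → 4 s.f.
Carrying full precision, 0.648 ÷ 0.1495 = 4.33444816054…; keep min(2, 4) = 2 s.f.
Rounded to 2 significant figures: 4.3.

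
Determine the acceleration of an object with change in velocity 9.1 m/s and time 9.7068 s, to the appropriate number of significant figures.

acceleration = 9.1 m/s ÷ 9.7068 s = 0.93748712243… m/s².
9.1 has 2 significant figures; 9.7068 has 5.
Division/multiplication keeps the fewest: 2 significant figures.
Rounded: 0.94 m/s².

0.94 m/s²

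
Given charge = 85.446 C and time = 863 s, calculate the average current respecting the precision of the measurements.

0.0990 A

average current = 85.446 C ÷ 863 s = 0.099010428737… A.
85.446 has 5 significant figures; 863 has 3.
Division/multiplication keeps the fewest: 3 significant figures.
Rounded: 0.0990 A.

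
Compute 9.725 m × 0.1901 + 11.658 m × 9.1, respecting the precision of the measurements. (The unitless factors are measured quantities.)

1.1 × 10² m

9.725 × 0.1901 = 1.8487225 → 1.849 m (4 s.f., last digit at the 10^-3 place).
11.658 × 9.1 = 106.0878 → 1.1 × 10² m (2 s.f., last digit at the 10^1 place).
Sum: 107.9365225 m; keep the coarser place, 10^1.
Result: 1.1 × 10² m.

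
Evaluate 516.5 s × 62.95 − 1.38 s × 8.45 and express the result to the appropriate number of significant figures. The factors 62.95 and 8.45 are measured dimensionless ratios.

3.250 × 10^4 s

516.5 × 62.95 = 32513.675 → 3.251 × 10^4 s (4 s.f., last digit at the 10^1 place).
1.38 × 8.45 = 11.661 → 11.7 s (3 s.f., last digit at the 10^-1 place).
Difference: 32502.014 s; keep the coarser place, 10^1.
Result: 3.250 × 10^4 s.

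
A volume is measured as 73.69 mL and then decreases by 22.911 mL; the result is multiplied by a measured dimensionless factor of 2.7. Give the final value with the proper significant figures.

1.4 × 10^2 mL

73.69 mL − 22.911 mL = 50.779 mL; the difference is limited to 2 decimal places (4 s.f.).
Carrying full precision, 50.779 × 2.7 = 137.1033 mL; 2.7 has 2 s.f., so the result keeps min(4, 2) = 2 s.f.
Rounded to 2 significant figures: 1.4 × 10^2 mL.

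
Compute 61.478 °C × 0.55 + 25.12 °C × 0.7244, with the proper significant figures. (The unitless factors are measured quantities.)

52 °C

61.478 × 0.55 = 33.8129 → 34 °C (2 s.f., last digit at the 10^0 place).
25.12 × 0.7244 = 18.196928 → 18.20 °C (4 s.f., last digit at the 10^-2 place).
Sum: 52.009828 °C; keep the coarser place, 10^0.
Result: 52 °C.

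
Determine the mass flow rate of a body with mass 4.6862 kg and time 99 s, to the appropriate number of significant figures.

mass flow rate = 4.6862 kg ÷ 99 s = 0.0473353535354… kg/s.
4.6862 has 5 significant figures; 99 has 2.
Division/multiplication keeps the fewest: 2 significant figures.
Rounded: 0.047 kg/s.

0.047 kg/s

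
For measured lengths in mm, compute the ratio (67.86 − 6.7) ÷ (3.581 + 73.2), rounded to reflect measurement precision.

7.97 × 10⁻¹

67.86 − 6.7 = 61.16, limited to 1 d.p. → 3 s.f.; 3.581 + 73.2 = 76.781, limited to 1 d.p. → 3 s.f.
Carrying full precision, 61.16 ÷ 76.781 = 0.796551230122…; keep min(3, 3) = 3 s.f.
Rounded to 3 significant figures: 7.97 × 10⁻¹.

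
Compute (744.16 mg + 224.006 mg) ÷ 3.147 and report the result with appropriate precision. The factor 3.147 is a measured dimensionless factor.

307.6 mg

744.16 mg + 224.006 mg = 968.166 mg; the sum is limited to 2 decimal places (5 s.f.).
Carrying full precision, 968.166 ÷ 3.147 = 307.647283127… mg; 3.147 has 4 s.f., so the result keeps min(5, 4) = 4 s.f.
Rounded to 4 significant figures: 307.6 mg.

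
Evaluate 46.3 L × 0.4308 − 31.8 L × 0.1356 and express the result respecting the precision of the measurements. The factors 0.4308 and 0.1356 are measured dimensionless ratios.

46.3 × 0.4308 = 19.94604 → 19.9 L (3 s.f., last digit at the 10^-1 place).
31.8 × 0.1356 = 4.31208 → 4.31 L (3 s.f., last digit at the 10^-2 place).
Difference: 15.63396 L; keep the coarser place, 10^-1.
Result: 15.6 L.

15.6 L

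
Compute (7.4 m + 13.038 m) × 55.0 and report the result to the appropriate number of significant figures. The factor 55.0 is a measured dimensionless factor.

1.12 × 10³ m

7.4 m + 13.038 m = 20.438 m; the sum is limited to 1 decimal place (3 s.f.).
Carrying full precision, 20.438 × 55.0 = 1124.09 m; 55.0 has 3 s.f., so the result keeps min(3, 3) = 3 s.f.
Rounded to 3 significant figures: 1.12 × 10³ m.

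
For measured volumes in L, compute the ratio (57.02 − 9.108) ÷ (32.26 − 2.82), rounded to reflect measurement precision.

57.02 − 9.108 = 47.912, limited to 2 d.p. → 4 s.f.; 32.26 − 2.82 = 29.44, limited to 2 d.p. → 4 s.f.
Carrying full precision, 47.912 ÷ 29.44 = 1.62744565217…; keep min(4, 4) = 4 s.f.
Rounded to 4 significant figures: 1.627.

1.627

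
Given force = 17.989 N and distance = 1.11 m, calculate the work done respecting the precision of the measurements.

20.0 J

work done = 17.989 N × 1.11 m = 19.96779 J.
17.989 has 5 significant figures; 1.11 has 3.
Division/multiplication keeps the fewest: 3 significant figures.
Rounded: 20.0 J.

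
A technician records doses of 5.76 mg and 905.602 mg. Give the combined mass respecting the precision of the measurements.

911.36 mg

5.76 mg + 905.602 mg = 911.362 mg.
Addition/subtraction keeps the fewest decimal places: 5.76 → 2 decimal places, 905.602 → 3 decimal places; limit is 2.
Rounded to 2 decimal places: 911.36 mg.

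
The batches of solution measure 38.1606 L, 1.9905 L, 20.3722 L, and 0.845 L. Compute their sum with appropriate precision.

61.368 L

38.1606 L + 1.9905 L + 20.3722 L + 0.845 L = 61.3683 L.
Addition/subtraction keeps the fewest decimal places: 38.1606 → 4 decimal places, 1.9905 → 4 decimal places, 20.3722 → 4 decimal places, 0.845 → 3 decimal places; limit is 3.
Rounded to 3 decimal places: 61.368 L.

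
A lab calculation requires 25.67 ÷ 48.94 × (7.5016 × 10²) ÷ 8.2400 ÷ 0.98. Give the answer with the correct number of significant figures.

49

25.67 ÷ 48.94 × (7.5016 × 10²) ÷ 8.2400 ÷ 0.98 = 48.7261972846…
Multiplication/division keeps the fewest significant figures: 25.67 → 4 s.f., 48.94 → 4 s.f., 7.5016 × 10² → 5 s.f., 8.2400 → 5 s.f., 0.98 → 2 s.f.; limit is 2.
Rounded to 2 significant figures: 49.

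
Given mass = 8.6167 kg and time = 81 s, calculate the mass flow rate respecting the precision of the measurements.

mass flow rate = 8.6167 kg ÷ 81 s = 0.106379012346… kg/s.
8.6167 has 5 significant figures; 81 has 2.
Division/multiplication keeps the fewest: 2 significant figures.
Rounded: 0.11 kg/s.

0.11 kg/s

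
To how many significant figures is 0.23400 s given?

0.23400: leading zeros are not significant; trailing zeros after a decimal point are significant.

5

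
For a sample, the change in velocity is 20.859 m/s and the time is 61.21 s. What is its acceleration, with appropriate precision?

0.3408 m/s²

acceleration = 20.859 m/s ÷ 61.21 s = 0.340777650711… m/s².
20.859 has 5 significant figures; 61.21 has 4.
Division/multiplication keeps the fewest: 4 significant figures.
Rounded: 0.3408 m/s².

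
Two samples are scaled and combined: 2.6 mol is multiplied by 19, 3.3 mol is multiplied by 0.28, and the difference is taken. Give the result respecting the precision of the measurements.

2.6 × 19 = 49.4 → 49 mol (2 s.f., last digit at the 10^0 place).
3.3 × 0.28 = 0.924 → 0.92 mol (2 s.f., last digit at the 10^-2 place).
Difference: 48.476 mol; keep the coarser place, 10^0.
Result: 48 mol.

48 mol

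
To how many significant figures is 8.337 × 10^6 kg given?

4

8.337 × 10^6: in scientific notation every digit of the coefficient is significant.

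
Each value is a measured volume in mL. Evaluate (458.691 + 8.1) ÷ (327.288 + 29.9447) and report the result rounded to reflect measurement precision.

458.691 + 8.1 = 466.791, limited to 1 d.p. → 4 s.f.; 327.288 + 29.9447 = 357.2327, limited to 3 d.p. → 6 s.f.
Carrying full precision, 466.791 ÷ 357.2327 = 1.30668609005…; keep min(4, 6) = 4 s.f.
Rounded to 4 significant figures: 1.307.

1.307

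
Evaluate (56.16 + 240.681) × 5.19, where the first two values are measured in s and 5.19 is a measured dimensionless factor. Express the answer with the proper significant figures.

1.54 × 10³ s

56.16 s + 240.681 s = 296.841 s; the sum is limited to 2 decimal places (5 s.f.).
Carrying full precision, 296.841 × 5.19 = 1540.60479 s; 5.19 has 3 s.f., so the result keeps min(5, 3) = 3 s.f.
Rounded to 3 significant figures: 1.54 × 10³ s.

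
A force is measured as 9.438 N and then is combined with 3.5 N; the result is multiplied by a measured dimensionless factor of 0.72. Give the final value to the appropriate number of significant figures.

9.438 N + 3.5 N = 12.938 N; the sum is limited to 1 decimal place (3 s.f.).
Carrying full precision, 12.938 × 0.72 = 9.31536 N; 0.72 has 2 s.f., so the result keeps min(3, 2) = 2 s.f.
Rounded to 2 significant figures: 9.3 N.

9.3 N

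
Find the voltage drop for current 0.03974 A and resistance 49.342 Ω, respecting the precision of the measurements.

1.961 V

voltage drop = 0.03974 A × 49.342 Ω = 1.96085108 V.
0.03974 has 4 significant figures; 49.342 has 5.
Division/multiplication keeps the fewest: 4 significant figures.
Rounded: 1.961 V.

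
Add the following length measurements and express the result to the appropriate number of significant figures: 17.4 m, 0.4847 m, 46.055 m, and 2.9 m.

66.8 m

17.4 m + 0.4847 m + 46.055 m + 2.9 m = 66.8397 m.
Addition/subtraction keeps the fewest decimal places: 17.4 → 1 decimal place, 0.4847 → 4 decimal places, 46.055 → 3 decimal places, 2.9 → 1 decimal place; limit is 1.
Rounded to 1 decimal place: 66.8 m.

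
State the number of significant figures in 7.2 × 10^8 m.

7.2 × 10^8: in scientific notation every digit of the coefficient is significant.

2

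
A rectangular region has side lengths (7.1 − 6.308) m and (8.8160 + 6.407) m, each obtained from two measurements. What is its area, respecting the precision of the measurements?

7.1 − 6.308 = 0.792, limited to 1 d.p. → 1 s.f.; 8.8160 + 6.407 = 15.2230, limited to 3 d.p. → 5 s.f.
Carrying full precision, 0.792 × 15.2230 = 12.056616; keep min(1, 5) = 1 s.f.
Rounded to 1 significant figure: 1 × 10¹ m².

1 × 10¹ m²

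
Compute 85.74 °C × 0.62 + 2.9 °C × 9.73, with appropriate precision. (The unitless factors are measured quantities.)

85.74 × 0.62 = 53.1588 → 53 °C (2 s.f., last digit at the 10^0 place).
2.9 × 9.73 = 28.217 → 28 °C (2 s.f., last digit at the 10^0 place).
Sum: 81.3758 °C; keep the coarser place, 10^0.
Result: 81 °C.

81 °C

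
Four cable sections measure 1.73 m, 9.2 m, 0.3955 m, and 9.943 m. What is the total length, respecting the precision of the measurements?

1.73 m + 9.2 m + 0.3955 m + 9.943 m = 21.2685 m.
Addition/subtraction keeps the fewest decimal places: 1.73 → 2 decimal places, 9.2 → 1 decimal place, 0.3955 → 4 decimal places, 9.943 → 3 decimal places; limit is 1.
Rounded to 1 decimal place: 21.3 m.

21.3 m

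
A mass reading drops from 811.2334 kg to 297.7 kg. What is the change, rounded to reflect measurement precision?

811.2334 kg − 297.7 kg = 513.5334 kg.
Addition/subtraction keeps the fewest decimal places: 811.2334 → 4 decimal places, 297.7 → 1 decimal place; limit is 1.
Rounded to 1 decimal place: 513.5 kg.

513.5 kg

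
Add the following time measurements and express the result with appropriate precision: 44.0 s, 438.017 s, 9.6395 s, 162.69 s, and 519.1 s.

1173.4 s

44.0 s + 438.017 s + 9.6395 s + 162.69 s + 519.1 s = 1173.4465 s.
Addition/subtraction keeps the fewest decimal places: 44.0 → 1 decimal place, 438.017 → 3 decimal places, 9.6395 → 4 decimal places, 162.69 → 2 decimal places, 519.1 → 1 decimal place; limit is 1.
Rounded to 1 decimal place: 1173.4 s.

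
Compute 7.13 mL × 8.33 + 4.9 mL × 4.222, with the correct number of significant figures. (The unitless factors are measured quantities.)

8.0 × 10^1 mL

7.13 × 8.33 = 59.3929 → 59.4 mL (3 s.f., last digit at the 10^-1 place).
4.9 × 4.222 = 20.6878 → 21 mL (2 s.f., last digit at the 10^0 place).
Sum: 80.0807 mL; keep the coarser place, 10^0.
Result: 8.0 × 10^1 mL.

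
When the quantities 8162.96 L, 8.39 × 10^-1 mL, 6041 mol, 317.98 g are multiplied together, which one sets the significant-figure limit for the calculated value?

8.39 × 10^-1 mL

8162.96 L → 6 s.f.; 8.39 × 10^-1 mL → 3 s.f.; 6041 mol → 4 s.f.; 317.98 g → 5 s.f.
The fewest is 3 significant figures, from 8.39 × 10^-1 mL.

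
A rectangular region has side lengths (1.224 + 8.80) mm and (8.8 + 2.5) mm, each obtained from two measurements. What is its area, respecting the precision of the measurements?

1.224 + 8.80 = 10.024, limited to 2 d.p. → 4 s.f.; 8.8 + 2.5 = 11.3, limited to 1 d.p. → 3 s.f.
Carrying full precision, 10.024 × 11.3 = 113.2712; keep min(4, 3) = 3 s.f.
Rounded to 3 significant figures: 113 mm².

113 mm²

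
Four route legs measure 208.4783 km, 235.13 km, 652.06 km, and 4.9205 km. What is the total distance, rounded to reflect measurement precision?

208.4783 km + 235.13 km + 652.06 km + 4.9205 km = 1100.5888 km.
Addition/subtraction keeps the fewest decimal places: 208.4783 → 4 decimal places, 235.13 → 2 decimal places, 652.06 → 2 decimal places, 4.9205 → 4 decimal places; limit is 2.
Rounded to 2 decimal places: 1100.59 km.

1100.59 km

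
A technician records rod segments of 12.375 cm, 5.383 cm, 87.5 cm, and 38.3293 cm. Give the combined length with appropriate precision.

143.6 cm

12.375 cm + 5.383 cm + 87.5 cm + 38.3293 cm = 143.5873 cm.
Addition/subtraction keeps the fewest decimal places: 12.375 → 3 decimal places, 5.383 → 3 decimal places, 87.5 → 1 decimal place, 38.3293 → 4 decimal places; limit is 1.
Rounded to 1 decimal place: 143.6 cm.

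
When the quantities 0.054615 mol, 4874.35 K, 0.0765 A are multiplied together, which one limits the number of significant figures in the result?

0.054615 mol → 5 s.f.; 4874.35 K → 6 s.f.; 0.0765 A → 3 s.f.
The fewest is 3 significant figures, from 0.0765 A.

0.0765 A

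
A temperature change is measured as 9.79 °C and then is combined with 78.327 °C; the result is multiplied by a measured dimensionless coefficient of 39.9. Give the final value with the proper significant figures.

3.52 × 10^3 °C

9.79 °C + 78.327 °C = 88.117 °C; the sum is limited to 2 decimal places (4 s.f.).
Carrying full precision, 88.117 × 39.9 = 3515.8683 °C; 39.9 has 3 s.f., so the result keeps min(4, 3) = 3 s.f.
Rounded to 3 significant figures: 3.52 × 10^3 °C.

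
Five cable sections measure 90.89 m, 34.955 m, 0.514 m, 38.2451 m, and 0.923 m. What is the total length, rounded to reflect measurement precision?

165.53 m

90.89 m + 34.955 m + 0.514 m + 38.2451 m + 0.923 m = 165.5271 m.
Addition/subtraction keeps the fewest decimal places: 90.89 → 2 decimal places, 34.955 → 3 decimal places, 0.514 → 3 decimal places, 38.2451 → 4 decimal places, 0.923 → 3 decimal places; limit is 2.
Rounded to 2 decimal places: 165.53 m.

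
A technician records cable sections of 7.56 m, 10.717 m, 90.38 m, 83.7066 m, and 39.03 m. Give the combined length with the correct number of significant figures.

7.56 m + 10.717 m + 90.38 m + 83.7066 m + 39.03 m = 231.3936 m.
Addition/subtraction keeps the fewest decimal places: 7.56 → 2 decimal places, 10.717 → 3 decimal places, 90.38 → 2 decimal places, 83.7066 → 4 decimal places, 39.03 → 2 decimal places; limit is 2.
Rounded to 2 decimal places: 231.39 m.

231.39 m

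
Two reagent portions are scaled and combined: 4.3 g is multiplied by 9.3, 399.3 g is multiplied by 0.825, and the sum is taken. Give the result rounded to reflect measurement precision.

369 g

4.3 × 9.3 = 39.99 → 4.0 × 10^1 g (2 s.f., last digit at the 10^0 place).
399.3 × 0.825 = 329.4225 → 329 g (3 s.f., last digit at the 10^0 place).
Sum: 369.4125 g; keep the coarser place, 10^0.
Result: 369 g.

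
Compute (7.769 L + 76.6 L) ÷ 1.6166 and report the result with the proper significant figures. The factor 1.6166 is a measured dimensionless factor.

52.2 L

7.769 L + 76.6 L = 84.369 L; the sum is limited to 1 decimal place (3 s.f.).
Carrying full precision, 84.369 ÷ 1.6166 = 52.1891624397… L; 1.6166 has 5 s.f., so the result keeps min(3, 5) = 3 s.f.
Rounded to 3 significant figures: 52.2 L.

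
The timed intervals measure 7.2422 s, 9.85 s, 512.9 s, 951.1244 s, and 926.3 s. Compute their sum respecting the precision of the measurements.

7.2422 s + 9.85 s + 512.9 s + 951.1244 s + 926.3 s = 2407.4166 s.
Addition/subtraction keeps the fewest decimal places: 7.2422 → 4 decimal places, 9.85 → 2 decimal places, 512.9 → 1 decimal place, 951.1244 → 4 decimal places, 926.3 → 1 decimal place; limit is 1.
Rounded to 1 decimal place: 2407.4 s.

2407.4 s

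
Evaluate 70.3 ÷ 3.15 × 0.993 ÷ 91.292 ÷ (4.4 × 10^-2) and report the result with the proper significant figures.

70.3 ÷ 3.15 × 0.993 ÷ 91.292 ÷ (4.4 × 10^-2) = 5.51707161815…
Multiplication/division keeps the fewest significant figures: 70.3 → 3 s.f., 3.15 → 3 s.f., 0.993 → 3 s.f., 91.292 → 5 s.f., 4.4 × 10^-2 → 2 s.f.; limit is 2.
Rounded to 2 significant figures: 5.5.

5.5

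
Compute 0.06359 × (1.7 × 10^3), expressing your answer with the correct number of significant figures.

1.1 × 10^2

0.06359 × (1.7 × 10^3) = 108.103
Multiplication/division keeps the fewest significant figures: 0.06359 → 4 s.f., 1.7 × 10^3 → 2 s.f.; limit is 2.
Rounded to 2 significant figures: 1.1 × 10^2.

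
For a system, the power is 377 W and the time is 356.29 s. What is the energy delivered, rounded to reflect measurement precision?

energy delivered = 377 W × 356.29 s = 134321.33 J.
377 has 3 significant figures; 356.29 has 5.
Division/multiplication keeps the fewest: 3 significant figures.
Rounded: 1.34 × 10⁵ J.

1.34 × 10⁵ J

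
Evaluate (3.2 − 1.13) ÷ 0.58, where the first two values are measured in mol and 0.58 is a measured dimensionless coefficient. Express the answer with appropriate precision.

3.2 mol − 1.13 mol = 2.07 mol; the difference is limited to 1 decimal place (2 s.f.).
Carrying full precision, 2.07 ÷ 0.58 = 3.56896551724… mol; 0.58 has 2 s.f., so the result keeps min(2, 2) = 2 s.f.
Rounded to 2 significant figures: 3.6 mol.

3.6 mol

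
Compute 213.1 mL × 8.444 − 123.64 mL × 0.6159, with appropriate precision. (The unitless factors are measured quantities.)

1723 mL

213.1 × 8.444 = 1799.4164 → 1799 mL (4 s.f., last digit at the 10^0 place).
123.64 × 0.6159 = 76.149876 → 76.15 mL (4 s.f., last digit at the 10^-2 place).
Difference: 1723.266524 mL; keep the coarser place, 10^0.
Result: 1723 mL.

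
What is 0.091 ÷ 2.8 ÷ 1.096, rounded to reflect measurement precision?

0.030

0.091 ÷ 2.8 ÷ 1.096 = 0.0296532846715…
Multiplication/division keeps the fewest significant figures: 0.091 → 2 s.f., 2.8 → 2 s.f., 1.096 → 4 s.f.; limit is 2.
Rounded to 2 significant figures: 0.030.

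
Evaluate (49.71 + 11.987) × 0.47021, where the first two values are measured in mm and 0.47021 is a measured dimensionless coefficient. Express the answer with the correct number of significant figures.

49.71 mm + 11.987 mm = 61.697 mm; the sum is limited to 2 decimal places (4 s.f.).
Carrying full precision, 61.697 × 0.47021 = 29.01054637 mm; 0.47021 has 5 s.f., so the result keeps min(4, 5) = 4 s.f.
Rounded to 4 significant figures: 29.01 mm.

29.01 mm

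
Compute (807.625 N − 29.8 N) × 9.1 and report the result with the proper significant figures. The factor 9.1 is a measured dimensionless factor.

807.625 N − 29.8 N = 777.825 N; the difference is limited to 1 decimal place (4 s.f.).
Carrying full precision, 777.825 × 9.1 = 7078.2075 N; 9.1 has 2 s.f., so the result keeps min(4, 2) = 2 s.f.
Rounded to 2 significant figures: 7.1 × 10^3 N.

7.1 × 10^3 N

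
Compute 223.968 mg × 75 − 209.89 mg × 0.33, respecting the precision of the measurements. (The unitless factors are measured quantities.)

1.7 × 10⁴ mg

223.968 × 75 = 16797.6 → 1.7 × 10⁴ mg (2 s.f., last digit at the 10^3 place).
209.89 × 0.33 = 69.2637 → 69 mg (2 s.f., last digit at the 10^0 place).
Difference: 16728.3363 mg; keep the coarser place, 10^3.
Result: 1.7 × 10⁴ mg.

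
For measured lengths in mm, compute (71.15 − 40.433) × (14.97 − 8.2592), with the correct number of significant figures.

71.15 − 40.433 = 30.717, limited to 2 d.p. → 4 s.f.; 14.97 − 8.2592 = 6.7108, limited to 2 d.p. → 3 s.f.
Carrying full precision, 30.717 × 6.7108 = 206.1356436; keep min(4, 3) = 3 s.f.
Rounded to 3 significant figures: 206 mm².

206 mm²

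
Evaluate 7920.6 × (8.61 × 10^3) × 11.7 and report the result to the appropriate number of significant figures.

7.98 × 10^8

7920.6 × (8.61 × 10^3) × 11.7 = 797897482.2
Multiplication/division keeps the fewest significant figures: 7920.6 → 5 s.f., 8.61 × 10^3 → 3 s.f., 11.7 → 3 s.f.; limit is 3.
Rounded to 3 significant figures: 7.98 × 10^8.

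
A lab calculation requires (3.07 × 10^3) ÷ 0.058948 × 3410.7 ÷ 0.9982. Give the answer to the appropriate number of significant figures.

1.78 × 10^8

(3.07 × 10^3) ÷ 0.058948 × 3410.7 ÷ 0.9982 = 177948878.926…
Multiplication/division keeps the fewest significant figures: 3.07 × 10^3 → 3 s.f., 0.058948 → 5 s.f., 3410.7 → 5 s.f., 0.9982 → 4 s.f.; limit is 3.
Rounded to 3 significant figures: 1.78 × 10^8.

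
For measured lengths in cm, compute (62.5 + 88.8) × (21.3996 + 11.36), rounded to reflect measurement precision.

62.5 + 88.8 = 151.3, limited to 1 d.p. → 4 s.f.; 21.3996 + 11.36 = 32.7596, limited to 2 d.p. → 4 s.f.
Carrying full precision, 151.3 × 32.7596 = 4956.52748; keep min(4, 4) = 4 s.f.
Rounded to 4 significant figures: 4957 cm².

4957 cm²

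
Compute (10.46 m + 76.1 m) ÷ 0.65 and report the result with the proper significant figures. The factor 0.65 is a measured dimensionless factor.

1.3 × 10² m

10.46 m + 76.1 m = 86.56 m; the sum is limited to 1 decimal place (3 s.f.).
Carrying full precision, 86.56 ÷ 0.65 = 133.169230769… m; 0.65 has 2 s.f., so the result keeps min(3, 2) = 2 s.f.
Rounded to 2 significant figures: 1.3 × 10² m.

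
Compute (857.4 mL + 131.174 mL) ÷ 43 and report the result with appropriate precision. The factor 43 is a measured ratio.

23 mL

857.4 mL + 131.174 mL = 988.574 mL; the sum is limited to 1 decimal place (4 s.f.).
Carrying full precision, 988.574 ÷ 43 = 22.9900930233… mL; 43 has 2 s.f., so the result keeps min(4, 2) = 2 s.f.
Rounded to 2 significant figures: 23 mL.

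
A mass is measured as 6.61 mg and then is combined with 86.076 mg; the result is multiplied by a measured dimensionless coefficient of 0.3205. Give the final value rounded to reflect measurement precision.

29.71 mg

6.61 mg + 86.076 mg = 92.686 mg; the sum is limited to 2 decimal places (4 s.f.).
Carrying full precision, 92.686 × 0.3205 = 29.705863 mg; 0.3205 has 4 s.f., so the result keeps min(4, 4) = 4 s.f.
Rounded to 4 significant figures: 29.71 mg.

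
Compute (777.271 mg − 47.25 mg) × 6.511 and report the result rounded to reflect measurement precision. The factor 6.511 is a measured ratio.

4753 mg

777.271 mg − 47.25 mg = 730.021 mg; the difference is limited to 2 decimal places (5 s.f.).
Carrying full precision, 730.021 × 6.511 = 4753.166731 mg; 6.511 has 4 s.f., so the result keeps min(5, 4) = 4 s.f.
Rounded to 4 significant figures: 4753 mg.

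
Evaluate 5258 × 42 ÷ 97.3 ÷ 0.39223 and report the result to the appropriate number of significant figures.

5.8 × 10^3

5258 × 42 ÷ 97.3 ÷ 0.39223 = 5786.5035509…
Multiplication/division keeps the fewest significant figures: 5258 → 4 s.f., 42 → 2 s.f., 97.3 → 3 s.f., 0.39223 → 5 s.f.; limit is 2.
Rounded to 2 significant figures: 5.8 × 10^3.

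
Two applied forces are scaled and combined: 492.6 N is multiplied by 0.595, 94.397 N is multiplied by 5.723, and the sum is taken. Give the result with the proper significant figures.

833 N

492.6 × 0.595 = 293.097 → 293 N (3 s.f., last digit at the 10^0 place).
94.397 × 5.723 = 540.234031 → 540.2 N (4 s.f., last digit at the 10^-1 place).
Sum: 833.331031 N; keep the coarser place, 10^0.
Result: 833 N.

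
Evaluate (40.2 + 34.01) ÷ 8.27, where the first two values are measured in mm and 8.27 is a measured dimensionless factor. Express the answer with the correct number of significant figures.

40.2 mm + 34.01 mm = 74.21 mm; the sum is limited to 1 decimal place (3 s.f.).
Carrying full precision, 74.21 ÷ 8.27 = 8.97339782346… mm; 8.27 has 3 s.f., so the result keeps min(3, 3) = 3 s.f.
Rounded to 3 significant figures: 8.97 mm.

8.97 mm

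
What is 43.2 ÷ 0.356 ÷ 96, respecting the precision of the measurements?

1.3

43.2 ÷ 0.356 ÷ 96 = 1.26404494382…
Multiplication/division keeps the fewest significant figures: 43.2 → 3 s.f., 0.356 → 3 s.f., 96 → 2 s.f.; limit is 2.
Rounded to 2 significant figures: 1.3.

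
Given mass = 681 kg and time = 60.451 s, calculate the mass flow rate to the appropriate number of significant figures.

11.3 kg/s

mass flow rate = 681 kg ÷ 60.451 s = 11.2653223272… kg/s.
681 has 3 significant figures; 60.451 has 5.
Division/multiplication keeps the fewest: 3 significant figures.
Rounded: 11.3 kg/s.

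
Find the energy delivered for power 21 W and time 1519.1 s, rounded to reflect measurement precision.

3.2 × 10^4 J

energy delivered = 21 W × 1519.1 s = 31901.1 J.
21 has 2 significant figures; 1519.1 has 5.
Division/multiplication keeps the fewest: 2 significant figures.
Rounded: 3.2 × 10^4 J.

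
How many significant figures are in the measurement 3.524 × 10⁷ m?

3.524 × 10⁷: in scientific notation every digit of the coefficient is significant.

4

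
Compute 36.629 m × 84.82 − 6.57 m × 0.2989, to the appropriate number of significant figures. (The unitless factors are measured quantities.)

3105 m

36.629 × 84.82 = 3106.87178 → 3107 m (4 s.f., last digit at the 10^0 place).
6.57 × 0.2989 = 1.963773 → 1.96 m (3 s.f., last digit at the 10^-2 place).
Difference: 3104.908007 m; keep the coarser place, 10^0.
Result: 3105 m.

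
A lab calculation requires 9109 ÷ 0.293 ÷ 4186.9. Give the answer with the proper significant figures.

7.43

9109 ÷ 0.293 ÷ 4186.9 = 7.42523996307…
Multiplication/division keeps the fewest significant figures: 9109 → 4 s.f., 0.293 → 3 s.f., 4186.9 → 5 s.f.; limit is 3.
Rounded to 3 significant figures: 7.43.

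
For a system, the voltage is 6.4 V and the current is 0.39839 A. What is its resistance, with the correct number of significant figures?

resistance = 6.4 V ÷ 0.39839 A = 16.0646602575… Ω.
6.4 has 2 significant figures; 0.39839 has 5.
Division/multiplication keeps the fewest: 2 significant figures.
Rounded: 16 Ω.

16 Ω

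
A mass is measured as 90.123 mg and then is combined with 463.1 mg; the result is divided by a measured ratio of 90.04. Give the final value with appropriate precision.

6.144 mg

90.123 mg + 463.1 mg = 553.223 mg; the sum is limited to 1 decimal place (4 s.f.).
Carrying full precision, 553.223 ÷ 90.04 = 6.14419147046… mg; 90.04 has 4 s.f., so the result keeps min(4, 4) = 4 s.f.
Rounded to 4 significant figures: 6.144 mg.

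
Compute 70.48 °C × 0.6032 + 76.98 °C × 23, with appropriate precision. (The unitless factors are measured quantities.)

1.8 × 10^3 °C

70.48 × 0.6032 = 42.513536 → 42.51 °C (4 s.f., last digit at the 10^-2 place).
76.98 × 23 = 1770.54 → 1.8 × 10^3 °C (2 s.f., last digit at the 10^2 place).
Sum: 1813.053536 °C; keep the coarser place, 10^2.
Result: 1.8 × 10^3 °C.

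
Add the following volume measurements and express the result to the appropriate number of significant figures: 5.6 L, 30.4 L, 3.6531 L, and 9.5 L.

49.2 L

5.6 L + 30.4 L + 3.6531 L + 9.5 L = 49.1531 L.
Addition/subtraction keeps the fewest decimal places: 5.6 → 1 decimal place, 30.4 → 1 decimal place, 3.6531 → 4 decimal places, 9.5 → 1 decimal place; limit is 1.
Rounded to 1 decimal place: 49.2 L.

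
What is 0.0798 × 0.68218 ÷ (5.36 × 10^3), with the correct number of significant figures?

0.0798 × 0.68218 ÷ (5.36 × 10^3) = 0.0000101563365672…
Multiplication/division keeps the fewest significant figures: 0.0798 → 3 s.f., 0.68218 → 5 s.f., 5.36 × 10^3 → 3 s.f.; limit is 3.
Rounded to 3 significant figures: 1.02 × 10^-5.

1.02 × 10^-5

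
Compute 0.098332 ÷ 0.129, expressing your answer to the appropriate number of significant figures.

0.098332 ÷ 0.129 = 0.762263565891…
Multiplication/division keeps the fewest significant figures: 0.098332 → 5 s.f., 0.129 → 3 s.f.; limit is 3.
Rounded to 3 significant figures: 0.762.

0.762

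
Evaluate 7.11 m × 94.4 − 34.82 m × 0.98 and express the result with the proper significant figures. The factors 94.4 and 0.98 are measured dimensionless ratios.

637 m

7.11 × 94.4 = 671.184 → 671 m (3 s.f., last digit at the 10^0 place).
34.82 × 0.98 = 34.1236 → 34 m (2 s.f., last digit at the 10^0 place).
Difference: 637.0604 m; keep the coarser place, 10^0.
Result: 637 m.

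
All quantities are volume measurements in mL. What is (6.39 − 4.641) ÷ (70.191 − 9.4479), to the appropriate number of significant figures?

0.0288

6.39 − 4.641 = 1.749, limited to 2 d.p. → 3 s.f.; 70.191 − 9.4479 = 60.7431, limited to 3 d.p. → 5 s.f.
Carrying full precision, 1.749 ÷ 60.7431 = 0.0287933938176…; keep min(3, 5) = 3 s.f.
Rounded to 3 significant figures: 0.0288.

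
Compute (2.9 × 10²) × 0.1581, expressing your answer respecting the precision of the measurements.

(2.9 × 10²) × 0.1581 = 45.849
Multiplication/division keeps the fewest significant figures: 2.9 × 10² → 2 s.f., 0.1581 → 4 s.f.; limit is 2.
Rounded to 2 significant figures: 46.

46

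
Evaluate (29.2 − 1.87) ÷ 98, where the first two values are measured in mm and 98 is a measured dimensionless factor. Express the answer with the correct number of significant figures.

29.2 mm − 1.87 mm = 27.33 mm; the difference is limited to 1 decimal place (3 s.f.).
Carrying full precision, 27.33 ÷ 98 = 0.27887755102… mm; 98 has 2 s.f., so the result keeps min(3, 2) = 2 s.f.
Rounded to 2 significant figures: 0.28 mm.

0.28 mm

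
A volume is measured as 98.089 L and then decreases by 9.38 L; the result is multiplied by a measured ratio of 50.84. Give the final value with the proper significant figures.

98.089 L − 9.38 L = 88.709 L; the difference is limited to 2 decimal places (4 s.f.).
Carrying full precision, 88.709 × 50.84 = 4509.96556 L; 50.84 has 4 s.f., so the result keeps min(4, 4) = 4 s.f.
Rounded to 4 significant figures: 4.510 × 10³ L.

4.510 × 10³ L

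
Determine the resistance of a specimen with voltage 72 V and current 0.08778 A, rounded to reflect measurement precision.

8.2 × 10² Ω

resistance = 72 V ÷ 0.08778 A = 820.23239918… Ω.
72 has 2 significant figures; 0.08778 has 4.
Division/multiplication keeps the fewest: 2 significant figures.
Rounded: 8.2 × 10² Ω.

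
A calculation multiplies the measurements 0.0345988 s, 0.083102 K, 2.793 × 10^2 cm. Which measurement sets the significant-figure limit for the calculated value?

0.0345988 s → 6 s.f.; 0.083102 K → 5 s.f.; 2.793 × 10^2 cm → 4 s.f.
The fewest is 4 significant figures, from 2.793 × 10^2 cm.

2.793 × 10^2 cm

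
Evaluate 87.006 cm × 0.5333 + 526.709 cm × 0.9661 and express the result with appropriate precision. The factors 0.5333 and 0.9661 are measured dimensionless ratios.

87.006 × 0.5333 = 46.4002998 → 46.40 cm (4 s.f., last digit at the 10^-2 place).
526.709 × 0.9661 = 508.8535649 → 508.9 cm (4 s.f., last digit at the 10^-1 place).
Sum: 555.2538647 cm; keep the coarser place, 10^-1.
Result: 555.3 cm.

555.3 cm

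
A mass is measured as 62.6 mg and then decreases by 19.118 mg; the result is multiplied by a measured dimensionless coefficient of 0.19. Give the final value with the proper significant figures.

62.6 mg − 19.118 mg = 43.482 mg; the difference is limited to 1 decimal place (3 s.f.).
Carrying full precision, 43.482 × 0.19 = 8.26158 mg; 0.19 has 2 s.f., so the result keeps min(3, 2) = 2 s.f.
Rounded to 2 significant figures: 8.3 mg.

8.3 mg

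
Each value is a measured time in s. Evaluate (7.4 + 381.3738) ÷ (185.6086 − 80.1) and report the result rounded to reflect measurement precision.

7.4 + 381.3738 = 388.7738, limited to 1 d.p. → 4 s.f.; 185.6086 − 80.1 = 105.5086, limited to 1 d.p. → 4 s.f.
Carrying full precision, 388.7738 ÷ 105.5086 = 3.68475934663…; keep min(4, 4) = 4 s.f.
Rounded to 4 significant figures: 3.685.

3.685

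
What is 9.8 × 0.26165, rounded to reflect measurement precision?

9.8 × 0.26165 = 2.56417
Multiplication/division keeps the fewest significant figures: 9.8 → 2 s.f., 0.26165 → 5 s.f.; limit is 2.
Rounded to 2 significant figures: 2.6.

2.6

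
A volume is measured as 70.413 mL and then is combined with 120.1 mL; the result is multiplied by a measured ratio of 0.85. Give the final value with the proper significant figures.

70.413 mL + 120.1 mL = 190.513 mL; the sum is limited to 1 decimal place (4 s.f.).
Carrying full precision, 190.513 × 0.85 = 161.93605 mL; 0.85 has 2 s.f., so the result keeps min(4, 2) = 2 s.f.
Rounded to 2 significant figures: 1.6 × 10² mL.

1.6 × 10² mL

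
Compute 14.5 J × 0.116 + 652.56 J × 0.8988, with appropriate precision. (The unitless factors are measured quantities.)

14.5 × 0.116 = 1.682 → 1.68 J (3 s.f., last digit at the 10^-2 place).
652.56 × 0.8988 = 586.520928 → 586.5 J (4 s.f., last digit at the 10^-1 place).
Sum: 588.202928 J; keep the coarser place, 10^-1.
Result: 588.2 J.

588.2 J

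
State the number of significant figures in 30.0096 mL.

30.0096: zeros between nonzero digits are significant.

6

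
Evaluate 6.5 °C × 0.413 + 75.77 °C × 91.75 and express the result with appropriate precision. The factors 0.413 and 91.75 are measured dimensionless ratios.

6.5 × 0.413 = 2.6845 → 2.7 °C (2 s.f., last digit at the 10^-1 place).
75.77 × 91.75 = 6951.8975 → 6952 °C (4 s.f., last digit at the 10^0 place).
Sum: 6954.582 °C; keep the coarser place, 10^0.
Result: 6.955 × 10³ °C.

6.955 × 10³ °C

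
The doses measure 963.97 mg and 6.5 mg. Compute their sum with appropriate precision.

970.5 mg

963.97 mg + 6.5 mg = 970.47 mg.
Addition/subtraction keeps the fewest decimal places: 963.97 → 2 decimal places, 6.5 → 1 decimal place; limit is 1.
Rounded to 1 decimal place: 970.5 mg.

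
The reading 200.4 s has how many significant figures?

200.4: zeros between nonzero digits are significant.

4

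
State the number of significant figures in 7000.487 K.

7000.487: zeros between nonzero digits are significant.

7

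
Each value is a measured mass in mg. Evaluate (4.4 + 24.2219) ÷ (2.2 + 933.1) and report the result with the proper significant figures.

4.4 + 24.2219 = 28.6219, limited to 1 d.p. → 3 s.f.; 2.2 + 933.1 = 935.3, limited to 1 d.p. → 4 s.f.
Carrying full precision, 28.6219 ÷ 935.3 = 0.0306018389821…; keep min(3, 4) = 3 s.f.
Rounded to 3 significant figures: 0.0306.

0.0306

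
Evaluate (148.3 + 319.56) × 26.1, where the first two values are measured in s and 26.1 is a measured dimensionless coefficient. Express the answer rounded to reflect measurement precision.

1.22 × 10⁴ s

148.3 s + 319.56 s = 467.86 s; the sum is limited to 1 decimal place (4 s.f.).
Carrying full precision, 467.86 × 26.1 = 12211.146 s; 26.1 has 3 s.f., so the result keeps min(4, 3) = 3 s.f.
Rounded to 3 significant figures: 1.22 × 10⁴ s.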